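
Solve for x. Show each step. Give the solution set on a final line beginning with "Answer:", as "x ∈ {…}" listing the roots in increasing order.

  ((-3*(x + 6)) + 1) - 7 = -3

Step 1. [((-3*(x + 6)) + 1) - 7 = -3] -7 is outermost — add 7 both sides ⇒ sub: (-3*(x + 6)) + 1 = 4.
Step 2. [(-3*(x + 6)) + 1 = 4] +1 is outermost — subtract 1 both sides, so sub: -3*(x + 6) = 3.
Step 3. [-3*(x + 6) = 3] -3·(inner) — divide through by -3 ⇒ div: x + 6 = -1.
Step 4. [x + 6 = -1] subtract 6: x sits inside (… + 6). So sub: x = -7.

Answer: x ∈ {-7}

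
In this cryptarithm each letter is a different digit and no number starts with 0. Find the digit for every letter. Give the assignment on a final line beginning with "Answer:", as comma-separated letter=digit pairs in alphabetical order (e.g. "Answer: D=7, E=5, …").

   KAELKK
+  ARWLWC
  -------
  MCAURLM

Step 1. [col 1: K + C ≡ M (mod 10)] several values work for M in column 1 (K + C ≡ M (mod 10), carry-in 0); try M=1, so M=1.
Step 2. [col 1: K + C ≡ M (mod 10)] C=5 is one option consistent with column 1 (K + C ≡ M (mod 10), carry-in 0) — take it. So C=5.
Step 3. [col 1: K + C ≡ M (mod 10)] in column 1 we have K+C≡M with carry-in 0; given C=5, M=1 and digits 1,5 already taken and all letters distinct, that pins K to 6, so K=6.
Step 4. [col 2: K + W ≡ L (mod 10)] several values work for W in column 2 (K + W ≡ L (mod 10), carry-in 1); try W=7, so W=7.
Step 5. [col 2: K + W ≡ L (mod 10)] column 2: given K=6, W=7, carry-in 1, and digits 1,5,6,7 already taken and all letters distinct, K+W≡L (mod 10) forces L=4 ⇒ L=4.
Step 6. [col 3: L + L ≡ R (mod 10)] column 3: given L=4, carry-in 1, and digits 1,4,5,6,7 already taken and all letters distinct, L+L≡R (mod 10) forces R=9 ⇒ R=9.
Step 7. [col 4: E + W ≡ U (mod 10)] column 4 reads E+W+carry(0)=U with W=7; with digits 1,4,5,6,7,9 already taken and all letters distinct, the only value for U is 0, so U=0.
Step 8. [col 4: E + W ≡ U (mod 10)] in column 4 we have E+W≡U with carry-in 0; given W=7, U=0 and digits 0,1,4,5,6,7,9 already taken and all letters distinct, that pins E to 3. So E=3.
Step 9. [col 5: A + R ≡ A (mod 10)] no forcing yet in column 5 (carry-in 1); A=8 is free and consistent — try it ⇒ A=8.

Answer: A=8, C=5, E=3, K=6, L=4, M=1, R=9, U=0, W=7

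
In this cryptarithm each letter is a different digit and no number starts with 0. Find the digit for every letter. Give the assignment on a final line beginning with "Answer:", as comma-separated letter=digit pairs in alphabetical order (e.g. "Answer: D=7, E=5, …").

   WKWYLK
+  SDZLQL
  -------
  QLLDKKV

Step 1. [col 1: K + L ≡ V (mod 10)] no forcing yet in column 1 (carry-in 0); L=4 is free and consistent — try it. So L=4.
Step 2. [col 1: K + L ≡ V (mod 10)] several values work for V in column 1 (K + L ≡ V (mod 10), carry-in 0); try V=0. So V=0.
Step 3. [Q] the sum has 7 digits but both addends have 6; that extra leading digit Q is the final carry, namely 1, so Q=1.
Step 4. [col 1: K + L ≡ V (mod 10)] column 1 reads K+L+carry(0)=V with L=4, V=0; with digits 0,1,4 already taken and all letters distinct, the only value for K is 6. So K=6.
Step 5. [col 3: Y + L ≡ K (mod 10)] from column 3 (L=4, K=6, carry-in 0, digits 0,1,4,6 already taken and all letters distinct): Y must equal 2. So Y=2.
Step 6. [col 4: W + Z ≡ D (mod 10)] no forcing yet in column 4 (carry-in 0); W=8 is free and consistent — try it ⇒ W=8.
Step 7. [col 4: W + Z ≡ D (mod 10)] no forcing yet in column 4 (carry-in 0); Z=9 is free and consistent — try it ⇒ Z=9.
Step 8. [col 4: W + Z ≡ D (mod 10)] column 4: given W=8, Z=9, carry-in 0, and digits 0,1,2,4,6,8,9 already taken and all letters distinct, W+Z≡D (mod 10) forces D=7, so D=7.
Step 9. [col 6: W + S ≡ L (mod 10)] column 6 reads W+S+carry(1)=L with W=8, L=4; with digits 0,1,2,4,6,7,8,9 already taken and all letters distinct, the only value for S is 5. So S=5.

Answer: D=7, K=6, L=4, Q=1, S=5, V=0, W=8, Y=2, Z=9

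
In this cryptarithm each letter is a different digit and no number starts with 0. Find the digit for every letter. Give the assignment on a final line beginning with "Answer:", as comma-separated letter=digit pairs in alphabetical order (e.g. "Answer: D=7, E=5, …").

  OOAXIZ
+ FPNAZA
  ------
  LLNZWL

Step 1. [col 1: Z + A ≡ L (mod 10)] several values work for A in column 1 (Z + A ≡ L (mod 10), carry-in 0); try A=9. So A=9.
Step 2. [col 1: Z + A ≡ L (mod 10)] no forcing yet in column 1 (carry-in 0); L=4 is free and consistent — try it ⇒ L=4.
Step 3. [col 1: Z + A ≡ L (mod 10)] in column 1 we have Z+A≡L with carry-in 0; given A=9, L=4 and digits 4,9 already taken and all letters distinct, that pins Z to 5, so Z=5.
Step 4. [col 2: I + Z ≡ W (mod 10)] column 2 (I + Z ≡ W (mod 10), carry-in 1) doesn't pin W yet; pick W=8 and continue ⇒ W=8.
Step 5. [col 2: I + Z ≡ W (mod 10)] from column 2 (Z=5, W=8, carry-in 1, digits 4,5,8,9 already taken and all letters distinct): I must equal 2 ⇒ I=2.
Step 6. [col 3: X + A ≡ Z (mod 10)] column 3: given A=9, Z=5, carry-in 0, and digits 2,4,5,8,9 already taken and all letters distinct, X+A≡Z (mod 10) forces X=6. So X=6.
Step 7. [col 4: A + N ≡ N (mod 10)] column 4 (A + N ≡ N (mod 10), carry-in 1) doesn't pin N yet; pick N=7 and continue. So N=7.
Step 8. [col 5: O + P ≡ L (mod 10)] no forcing yet in column 5 (carry-in 1); P=0 is free and consistent — try it ⇒ P=0.
Step 9. [col 5: O + P ≡ L (mod 10)] from column 5 (P=0, L=4, carry-in 1, digits 0,2,4,5,6,7,8,9 already taken and all letters distinct): O must equal 3. So O=3.
Step 10. [col 6: O + F ≡ L (mod 10)] column 6: given O=3, L=4, carry-in 0, and digits 0,2,3,4,5,6,7,8,9 already taken and all letters distinct, O+F≡L (mod 10) forces F=1, so F=1.

Answer: A=9, F=1, I=2, L=4, N=7, O=3, P=0, W=8, X=6, Z=5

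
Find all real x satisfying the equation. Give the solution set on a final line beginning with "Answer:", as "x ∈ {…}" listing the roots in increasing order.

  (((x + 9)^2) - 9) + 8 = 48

Step 1. [(((x + 9)^2) - 9) + 8 = 48] +8 is outermost — subtract 8 both sides ⇒ sub: ((x + 9)^2) - 9 = 40.
Step 2. [((x + 9)^2) - 9 = 40] peel the -9: add 9 from each side, so sub: (x + 9)^2 = 49.
Step 3. [(x + 9)^2 = 49] 49 ≥ 0, LHS is (·)² — take ±√ ⇒ sqrt: x + 9 = 7 or -7.
Step 4. [x + 9 = 7 or -7] +9 is outermost — subtract 9 both sides, so sub: x = -2 or -16.

Answer: x ∈ {-16, -2}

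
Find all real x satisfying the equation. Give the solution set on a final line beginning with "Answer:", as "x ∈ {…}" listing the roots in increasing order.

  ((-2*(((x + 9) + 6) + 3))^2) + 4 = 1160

Step 1. [((-2*(((x + 9) + 6) + 3))^2) + 4 = 1160] peel the +4: subtract 4 from each side, so sub: (-2*(((x + 9) + 6) + 3))^2 = 1156.
Step 2. [(-2*(((x + 9) + 6) + 3))^2 = 1156] 1156 ≥ 0, LHS is (·)² — take ±√, so sqrt: -2*(((x + 9) + 6) + 3) = 34 or -34.
Step 3. [-2*(((x + 9) + 6) + 3) = 34 or -34] leading coefficient -2: divide by -2, so div: ((x + 9) + 6) + 3 = -17 or 17.
Step 4. [((x + 9) + 6) + 3 = -17 or 17] 3 comes off first (subtract 3). So sub: (x + 9) + 6 = -20 or 14.
Step 5. [(x + 9) + 6 = -20 or 14] subtract 6: x sits inside (… + 6) ⇒ sub: x + 9 = -26 or 8.
Step 6. [x + 9 = -26 or 8] the outer +9 inverts by subtracting 9, so sub: x = -35 or -1.

Answer: x ∈ {-35, -1}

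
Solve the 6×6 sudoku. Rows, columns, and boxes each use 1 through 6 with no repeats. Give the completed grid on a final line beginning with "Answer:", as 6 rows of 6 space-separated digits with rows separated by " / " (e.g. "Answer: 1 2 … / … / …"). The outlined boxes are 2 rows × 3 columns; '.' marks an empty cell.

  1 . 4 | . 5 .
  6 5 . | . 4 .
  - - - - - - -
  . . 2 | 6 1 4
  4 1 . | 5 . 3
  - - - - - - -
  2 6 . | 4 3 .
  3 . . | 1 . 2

Step 1. [r1c2∈{2,3}] 2 has one home in col 2: r1c2 ⇒ r1c2=2.
Step 2. [r2c4∈{2,3}] 2 has one home in row 2: r2c4, so r2c4=2.
Step 3. [r6c3∈{5}] r6c3's peers cover all but 5, so r6c3=5.
Step 4. [r3c2∈{3}] nothing but 3 survives at r3c2. So r3c2=3.
Step 5. [r3c1∈{5}] nothing but 5 survives at r3c1, so r3c1=5.
Step 6. [r5c3∈{1}] nothing but 1 survives at r5c3. So r5c3=1.
Step 7. [r4c5∈{2}] only 2 remains possible at r4c5. So r4c5=2.
Step 8. [r6c2∈{4}] nothing but 4 survives at r6c2. So r6c2=4.
Step 9. [r1c6∈{6}] r1c6 has the single candidate 6. So r1c6=6.
Step 10. [r2c3∈{3}] r2c3 is down to just 3. So r2c3=3.
Step 11. [r1c4∈{3}] r1c4's peers cover all but 3, so r1c4=3.
Step 12. [r4c3∈{6}] r4c3's peers cover all but 6 ⇒ r4c3=6.
Step 13. [r5c6∈{5}] r5c6's peers cover all but 5 ⇒ r5c6=5.
Step 14. [r6c5∈{6}] r6c5 has the single candidate 6, so r6c5=6.
Step 15. [r2c6∈{1}] r2c6 has the single candidate 1. So r2c6=1.

Answer: 1 2 4 3 5 6 / 6 5 3 2 4 1 / 5 3 2 6 1 4 / 4 1 6 5 2 3 / 2 6 1 4 3 5 / 3 4 5 1 6 2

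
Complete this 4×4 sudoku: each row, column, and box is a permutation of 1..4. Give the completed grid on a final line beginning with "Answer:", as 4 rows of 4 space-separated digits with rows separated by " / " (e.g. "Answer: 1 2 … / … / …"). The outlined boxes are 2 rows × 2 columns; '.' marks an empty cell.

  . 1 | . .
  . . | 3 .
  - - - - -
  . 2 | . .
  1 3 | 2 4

Step 1. [r1c4∈{2}] r1c4 is down to just 2, so r1c4=2.
Step 2. [r3c1∈{4}] nothing but 4 survives at r3c1 ⇒ r3c1=4.
Step 3. [r3c4∈{1,3}] row 3 places 3 nowhere but r3c4. So r3c4=3.
Step 4. [r2c4∈{1}] only 1 remains possible at r2c4. So r2c4=1.
Step 5. [r3c3∈{1}] nothing but 1 survives at r3c3 ⇒ r3c3=1.
Step 6. [r2c1∈{2}] r2c1's peers cover all but 2, so r2c1=2.
Step 7. [r1c3∈{4}] r1c3 is down to just 4 ⇒ r1c3=4.
Step 8. [r1c1∈{3}] r1c1 has the single candidate 3. So r1c1=3.
Step 9. [r2c2∈{4}] r2c2's peers cover all but 4. So r2c2=4.

Answer: 3 1 4 2 / 2 4 3 1 / 4 2 1 3 / 1 3 2 4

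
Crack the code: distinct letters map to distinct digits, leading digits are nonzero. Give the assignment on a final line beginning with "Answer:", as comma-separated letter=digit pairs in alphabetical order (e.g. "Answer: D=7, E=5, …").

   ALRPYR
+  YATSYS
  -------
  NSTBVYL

Step 1. [col 1: R + S ≡ L (mod 10)] no forcing yet in column 1 (carry-in 0); L=0 is free and consistent — try it ⇒ L=0.
Step 2. [col 1: R + S ≡ L (mod 10)] column 1 (R + S ≡ L (mod 10), carry-in 0) doesn't pin S yet; pick S=6 and continue ⇒ S=6.
Step 3. [col 1: R + S ≡ L (mod 10)] column 1 reads R+S+carry(0)=L with S=6, L=0; with digits 0,6 already taken and all letters distinct, the only value for R is 4 ⇒ R=4.
Step 4. [col 2: Y + Y ≡ Y (mod 10)] column 2 reads Y+Y+carry(1)=Y with nothing yet; with digits 0,4,6 already taken and all letters distinct, the only value for Y is 9. So Y=9.
Step 5. [col 3: P + S ≡ V (mod 10)] column 3 (P + S ≡ V (mod 10), carry-in 1) doesn't pin V yet; pick V=2 and continue, so V=2.
Step 6. [col 3: P + S ≡ V (mod 10)] column 3 reads P+S+carry(1)=V with S=6, V=2; with digits 0,2,4,6,9 already taken and all letters distinct, the only value for P is 5 ⇒ P=5.
Step 7. [N] the sum has 7 digits but both addends have 6; that extra leading digit N is the final carry, namely 1 ⇒ N=1.
Step 8. [col 4: R + T ≡ B (mod 10)] no forcing yet in column 4 (carry-in 1); B=3 is free and consistent — try it. So B=3.
Step 9. [col 4: R + T ≡ B (mod 10)] column 4 reads R+T+carry(1)=B with R=4, B=3; with digits 0,1,2,3,4,5,6,9 already taken and all letters distinct, the only value for T is 8, so T=8.
Step 10. [col 5: L + A ≡ T (mod 10)] column 5 reads L+A+carry(1)=T with L=0, T=8; with digits 0,1,2,3,4,5,6,8,9 already taken and all letters distinct, the only value for A is 7, so A=7.

Answer: A=7, B=3, L=0, N=1, P=5, R=4, S=6, T=8, V=2, Y=9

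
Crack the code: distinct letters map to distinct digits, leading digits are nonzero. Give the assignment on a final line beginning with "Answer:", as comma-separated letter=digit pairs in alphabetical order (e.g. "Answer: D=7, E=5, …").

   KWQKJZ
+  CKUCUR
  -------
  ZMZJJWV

Step 1. [col 1: Z + R ≡ V (mod 10)] several values work for V in column 1 (Z + R ≡ V (mod 10), carry-in 0); try V=9. So V=9.
Step 2. [col 1: Z + R ≡ V (mod 10)] R=8 is one option consistent with column 1 (Z + R ≡ V (mod 10), carry-in 0) — take it ⇒ R=8.
Step 3. [col 1: Z + R ≡ V (mod 10)] in column 1 we have Z+R≡V with carry-in 0; given R=8, V=9 and digits 8,9 already taken and all letters distinct, that pins Z to 1, so Z=1.
Step 4. [col 2: J + U ≡ W (mod 10)] column 2 (J + U ≡ W (mod 10), carry-in 0) doesn't pin W yet; pick W=5 and continue, so W=5.
Step 5. [col 2: J + U ≡ W (mod 10)] U=2 is one option consistent with column 2 (J + U ≡ W (mod 10), carry-in 0) — take it ⇒ U=2.
Step 6. [col 2: J + U ≡ W (mod 10)] column 2 reads J+U+carry(0)=W with U=2, W=5; with digits 1,2,5,8,9 already taken and all letters distinct, the only value for J is 3. So J=3.
Step 7. [col 3: K + C ≡ J (mod 10)] several values work for C in column 3 (K + C ≡ J (mod 10), carry-in 0); try C=7, so C=7.
Step 8. [col 3: K + C ≡ J (mod 10)] from column 3 (C=7, J=3, carry-in 0, digits 1,2,3,5,7,8,9 already taken and all letters distinct): K must equal 6 ⇒ K=6.
Step 9. [col 4: Q + U ≡ J (mod 10)] column 4 reads Q+U+carry(1)=J with U=2, J=3; with digits 1,2,3,5,6,7,8,9 already taken and all letters distinct, the only value for Q is 0. So Q=0.
Step 10. [col 6: K + C ≡ M (mod 10)] in column 6 we have K+C≡M with carry-in 1; given K=6, C=7 and digits 0,1,2,3,5,6,7,8,9 already taken and all letters distinct, that pins M to 4. So M=4.

Answer: C=7, J=3, K=6, M=4, Q=0, R=8, U=2, V=9, W=5, Z=1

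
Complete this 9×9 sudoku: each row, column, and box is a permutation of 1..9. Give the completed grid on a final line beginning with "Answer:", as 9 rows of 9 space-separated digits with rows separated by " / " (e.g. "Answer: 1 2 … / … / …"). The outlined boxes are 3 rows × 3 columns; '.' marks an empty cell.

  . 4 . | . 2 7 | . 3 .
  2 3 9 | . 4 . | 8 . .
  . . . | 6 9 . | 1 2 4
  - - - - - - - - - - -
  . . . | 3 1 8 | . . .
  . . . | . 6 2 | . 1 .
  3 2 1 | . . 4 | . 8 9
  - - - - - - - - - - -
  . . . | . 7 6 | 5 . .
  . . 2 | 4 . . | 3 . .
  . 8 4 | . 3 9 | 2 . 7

Step 1. [r1c1∈{1,5,6,8}] r1c1 is the only open cell in box 1 admitting 1 ⇒ r1c1=1.
Step 2. [r7c1∈{9}] r7c1 is down to just 9, so r7c1=9.
Step 3. [r6c7∈{6,7}] 6 has one home in row 6: r6c7 ⇒ r6c7=6.
Step 4. [r1c3∈{5,6,8}] 6 has one home in box 1: r1c3, so r1c3=6.
Step 5. [r1c9∈{5}] r1c9's peers cover all but 5, so r1c9=5.
Step 6. [r4c8∈{4,5,7}] across col 8, 5 lands solely at r4c8, so r4c8=5.
Step 7. [r4c3∈{7}] r4c3 is down to just 7. So r4c3=7.
Step 8. [r9c4∈{1,5}] across row 9, 1 lands solely at r9c4 ⇒ r9c4=1.
Step 9. [r9c1∈{5,6}] r9c1 is the only open cell in row 9 admitting 5. So r9c1=5.
Step 10. [r2c4∈{5}] nothing but 5 survives at r2c4, so r2c4=5.
Step 11. [r9c8∈{6}] r9c8's peers cover all but 6. So r9c8=6.
Step 12. [r8c5∈{5,8}] r8c5 is the only open cell in col 5 admitting 8 ⇒ r8c5=8.
Step 13. [r4c7∈{4}] nothing but 4 survives at r4c7, so r4c7=4.
Step 14. [r5c4∈{7,9}] in col 4, 9 fits only at r5c4. So r5c4=9.
Step 15. [r7c2∈{1}] r7c2's peers cover all but 1. So r7c2=1.
Step 16. [r4c1∈{6}] only 6 remains possible at r4c1, so r4c1=6.
Step 17. [r5c2∈{5}] only 5 remains possible at r5c2, so r5c2=5.
Step 18. [r8c1∈{7}] nothing but 7 survives at r8c1. So r8c1=7.
Step 19. [r5c3∈{8}] nothing but 8 survives at r5c3, so r5c3=8.
Step 20. [r5c1∈{4}] only 4 remains possible at r5c1 ⇒ r5c1=4.
Step 21. [r3c3∈{5}] r3c3 has the single candidate 5 ⇒ r3c3=5.
Step 22. [r7c3∈{3}] nothing but 3 survives at r7c3. So r7c3=3.
Step 23. [r6c4∈{7}] only 7 remains possible at r6c4, so r6c4=7.
Step 24. [r6c5∈{5}] r6c5's peers cover all but 5 ⇒ r6c5=5.
Step 25. [r2c8∈{7}] only 7 remains possible at r2c8. So r2c8=7.
Step 26. [r5c7∈{7}] r5c7 has the single candidate 7. So r5c7=7.
Step 27. [r8c9∈{1}] only 1 remains possible at r8c9. So r8c9=1.
Step 28. [r8c8∈{9}] r8c8 is down to just 9, so r8c8=9.
Step 29. [r4c9∈{2}] r4c9's peers cover all but 2 ⇒ r4c9=2.
Step 30. [r8c6∈{5}] r8c6 has the single candidate 5 ⇒ r8c6=5.
Step 31. [r3c6∈{3}] only 3 remains possible at r3c6, so r3c6=3.
Step 32. [r1c4∈{8}] r1c4's peers cover all but 8. So r1c4=8.
Step 33. [r5c9∈{3}] nothing but 3 survives at r5c9, so r5c9=3.
Step 34. [r7c4∈{2}] only 2 remains possible at r7c4, so r7c4=2.
Step 35. [r8c2∈{6}] only 6 remains possible at r8c2 ⇒ r8c2=6.
Step 36. [r7c8∈{4}] nothing but 4 survives at r7c8, so r7c8=4.
Step 37. [r2c6∈{1}] r2c6's peers cover all but 1. So r2c6=1.
Step 38. [r3c2∈{7}] nothing but 7 survives at r3c2 ⇒ r3c2=7.
Step 39. [r3c1∈{8}] only 8 remains possible at r3c1 ⇒ r3c1=8.
Step 40. [r1c7∈{9}] nothing but 9 survives at r1c7. So r1c7=9.
Step 41. [r2c9∈{6}] nothing but 6 survives at r2c9, so r2c9=6.
Step 42. [r4c2∈{9}] only 9 remains possible at r4c2. So r4c2=9.
Step 43. [r7c9∈{8}] r7c9 is down to just 8, so r7c9=8.

Answer: 1 4 6 8 2 7 9 3 5 / 2 3 9 5 4 1 8 7 6 / 8 7 5 6 9 3 1 2 4 / 6 9 7 3 1 8 4 5 2 / 4 5 8 9 6 2 7 1 3 / 3 2 1 7 5 4 6 8 9 / 9 1 3 2 7 6 5 4 8 / 7 6 2 4 8 5 3 9 1 / 5 8 4 1 3 9 2 6 7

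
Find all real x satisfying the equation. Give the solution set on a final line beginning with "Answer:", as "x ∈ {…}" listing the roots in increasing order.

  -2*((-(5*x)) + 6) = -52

Step 1. [-2*((-(5*x)) + 6) = -52] leading coefficient -2: divide by -2. So div: (-(5*x)) + 6 = 26.
Step 2. [(-(5*x)) + 6 = 26] 6 comes off first (subtract 6), so sub: -(5*x) = 20.
Step 3. [-(5*x) = 20] flip signs both sides ⇒ neg: 5*x = -20.
Step 4. [5*x = -20] divide by the outer 5, so div: x = -4.

Answer: x ∈ {-4}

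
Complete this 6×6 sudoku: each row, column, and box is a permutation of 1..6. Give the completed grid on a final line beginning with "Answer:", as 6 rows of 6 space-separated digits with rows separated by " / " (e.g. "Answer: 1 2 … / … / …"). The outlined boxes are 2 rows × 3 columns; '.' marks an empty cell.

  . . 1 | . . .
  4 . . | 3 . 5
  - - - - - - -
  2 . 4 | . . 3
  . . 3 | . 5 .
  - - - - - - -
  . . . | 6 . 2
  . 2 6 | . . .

Step 1. [r2c2∈{6}] nothing but 6 survives at r2c2, so r2c2=6.
Step 2. [r3c4∈{1}] r3c4 has the single candidate 1, so r3c4=1.
Step 3. [r6c6∈{1,4}] col 6 places 1 nowhere but r6c6 ⇒ r6c6=1.
Step 4. [r5c2∈{1,3,4,5}] r5c2 is the only open cell in col 2 admitting 4, so r5c2=4.
Step 5. [r5c1∈{1,3,5}] across row 5, 1 lands solely at r5c1 ⇒ r5c1=1.
Step 6. [r6c1∈{3,5}] 3 has one home in box 5: r6c1, so r6c1=3.
Step 7. [r3c5∈{6}] only 6 remains possible at r3c5, so r3c5=6.
Step 8. [r6c5∈{4}] r6c5's peers cover all but 4. So r6c5=4.
Step 9. [r1c5∈{2}] r1c5's peers cover all but 2 ⇒ r1c5=2.
Step 10. [r4c6∈{4}] r4c6's peers cover all but 4. So r4c6=4.
Step 11. [r3c2∈{5}] only 5 remains possible at r3c2. So r3c2=5.
Step 12. [r2c3∈{2}] r2c3 is down to just 2, so r2c3=2.
Step 13. [r1c1∈{5}] only 5 remains possible at r1c1 ⇒ r1c1=5.
Step 14. [r4c2∈{1}] r4c2's peers cover all but 1, so r4c2=1.
Step 15. [r5c5∈{3}] r5c5 is down to just 3. So r5c5=3.
Step 16. [r1c6∈{6}] r1c6 is down to just 6 ⇒ r1c6=6.
Step 17. [r6c4∈{5}] r6c4 has the single candidate 5. So r6c4=5.
Step 18. [r4c1∈{6}] r4c1 has the single candidate 6. So r4c1=6.
Step 19. [r5c3∈{5}] r5c3 is down to just 5 ⇒ r5c3=5.
Step 20. [r2c5∈{1}] r2c5 is down to just 1, so r2c5=1.
Step 21. [r1c4∈{4}] r1c4 is down to just 4 ⇒ r1c4=4.
Step 22. [r4c4∈{2}] r4c4 has the single candidate 2, so r4c4=2.
Step 23. [r1c2∈{3}] r1c2's peers cover all but 3 ⇒ r1c2=3.

Answer: 5 3 1 4 2 6 / 4 6 2 3 1 5 / 2 5 4 1 6 3 / 6 1 3 2 5 4 / 1 4 5 6 3 2 / 3 2 6 5 4 1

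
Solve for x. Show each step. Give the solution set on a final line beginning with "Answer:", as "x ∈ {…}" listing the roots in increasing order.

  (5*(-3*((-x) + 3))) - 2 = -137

Step 1. [(5*(-3*((-x) + 3))) - 2 = -137] the outer -2 inverts by adding 2, so sub: 5*(-3*((-x) + 3)) = -135.
Step 2. [5*(-3*((-x) + 3)) = -135] LHS = 5·(…); ÷5 both sides ⇒ div: -3*((-x) + 3) = -27.
Step 3. [-3*((-x) + 3) = -27] LHS = -3·(…); ÷-3 both sides. So div: (-x) + 3 = 9.
Step 4. [(-x) + 3 = 9] subtract 3: x sits inside (… + 3). So sub: -x = 6.
Step 5. [-x = 6] LHS negated; negate both sides, so neg: x = -6.

Answer: x ∈ {-6}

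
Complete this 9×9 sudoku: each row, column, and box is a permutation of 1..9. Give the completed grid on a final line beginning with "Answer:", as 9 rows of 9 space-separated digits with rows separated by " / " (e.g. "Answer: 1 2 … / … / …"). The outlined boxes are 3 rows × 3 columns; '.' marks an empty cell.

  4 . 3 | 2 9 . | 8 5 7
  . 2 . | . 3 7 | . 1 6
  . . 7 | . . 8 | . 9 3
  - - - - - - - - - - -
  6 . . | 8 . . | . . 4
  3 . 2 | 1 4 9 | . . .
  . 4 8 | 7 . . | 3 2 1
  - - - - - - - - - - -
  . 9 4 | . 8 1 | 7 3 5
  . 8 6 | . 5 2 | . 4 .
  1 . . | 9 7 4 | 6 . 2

Step 1. [r3c1∈{5}] only 5 remains possible at r3c1, so r3c1=5.
Step 2. [r1c6∈{6}] only 6 remains possible at r1c6. So r1c6=6.
Step 3. [r4c7∈{5,9}] across box 6, 9 lands solely at r4c7, so r4c7=9.
Step 4. [r4c8∈{7}] nothing but 7 survives at r4c8, so r4c8=7.
Step 5. [r9c3∈{5}] r9c3 has the single candidate 5 ⇒ r9c3=5.
Step 6. [r1c2∈{1}] r1c2 is down to just 1 ⇒ r1c2=1.
Step 7. [r2c7∈{4}] r2c7 has the single candidate 4. So r2c7=4.
Step 8. [r4c2∈{5}] r4c2's peers cover all but 5, so r4c2=5.
Step 9. [r2c1∈{8,9}] 8 has one home in row 2: r2c1 ⇒ r2c1=8.
Step 10. [r9c8∈{8}] only 8 remains possible at r9c8. So r9c8=8.
Step 11. [r5c2∈{7}] r5c2 is down to just 7. So r5c2=7.
Step 12. [r2c3∈{9}] only 9 remains possible at r2c3, so r2c3=9.
Step 13. [r8c1∈{7}] nothing but 7 survives at r8c1 ⇒ r8c1=7.
Step 14. [r5c9∈{8}] r5c9 is down to just 8, so r5c9=8.
Step 15. [r3c5∈{1}] only 1 remains possible at r3c5. So r3c5=1.
Step 16. [r2c4∈{5}] nothing but 5 survives at r2c4. So r2c4=5.
Step 17. [r4c5∈{2}] r4c5's peers cover all but 2 ⇒ r4c5=2.
Step 18. [r6c5∈{6}] r6c5's peers cover all but 6, so r6c5=6.
Step 19. [r7c4∈{6}] r7c4's peers cover all but 6 ⇒ r7c4=6.
Step 20. [r3c7∈{2}] nothing but 2 survives at r3c7 ⇒ r3c7=2.
Step 21. [r5c8∈{6}] r5c8's peers cover all but 6. So r5c8=6.
Step 22. [r9c2∈{3}] only 3 remains possible at r9c2 ⇒ r9c2=3.
Step 23. [r8c9∈{9}] r8c9 is down to just 9, so r8c9=9.
Step 24. [r3c2∈{6}] r3c2's peers cover all but 6, so r3c2=6.
Step 25. [r5c7∈{5}] r5c7 is down to just 5, so r5c7=5.
Step 26. [r3c4∈{4}] r3c4's peers cover all but 4 ⇒ r3c4=4.
Step 27. [r7c1∈{2}] r7c1 has the single candidate 2. So r7c1=2.
Step 28. [r4c3∈{1}] nothing but 1 survives at r4c3. So r4c3=1.
Step 29. [r6c1∈{9}] r6c1 is down to just 9 ⇒ r6c1=9.
Step 30. [r8c4∈{3}] r8c4 is down to just 3, so r8c4=3.
Step 31. [r8c7∈{1}] nothing but 1 survives at r8c7. So r8c7=1.
Step 32. [r4c6∈{3}] r4c6 has the single candidate 3, so r4c6=3.
Step 33. [r6c6∈{5}] only 5 remains possible at r6c6, so r6c6=5.

Answer: 4 1 3 2 9 6 8 5 7 / 8 2 9 5 3 7 4 1 6 / 5 6 7 4 1 8 2 9 3 / 6 5 1 8 2 3 9 7 4 / 3 7 2 1 4 9 5 6 8 / 9 4 8 7 6 5 3 2 1 / 2 9 4 6 8 1 7 3 5 / 7 8 6 3 5 2 1 4 9 / 1 3 5 9 7 4 6 8 2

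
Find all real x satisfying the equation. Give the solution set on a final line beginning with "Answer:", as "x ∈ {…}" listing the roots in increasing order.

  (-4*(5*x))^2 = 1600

Step 1. [(-4*(5*x))^2 = 1600] √ both sides: 1600 ≥ 0 gives two branches ⇒ sqrt: -4*(5*x) = 40 or -40.
Step 2. [-4*(5*x) = 40 or -40] divide by the outer -4 ⇒ div: 5*x = -10 or 10.
Step 3. [5*x = -10 or 10] LHS = 5·(…); ÷5 both sides ⇒ div: x = -2 or 2.

Answer: x ∈ {-2, 2}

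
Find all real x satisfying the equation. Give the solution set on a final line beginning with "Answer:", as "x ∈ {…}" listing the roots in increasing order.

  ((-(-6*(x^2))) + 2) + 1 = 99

Step 1. [((-(-6*(x^2))) + 2) + 1 = 99] +1 is outermost — subtract 1 both sides. So sub: (-(-6*(x^2))) + 2 = 98.
Step 2. [(-(-6*(x^2))) + 2 = 98] peel the +2: subtract 2 from each side. So sub: -(-6*(x^2)) = 96.
Step 3. [-(-6*(x^2)) = 96] LHS negated; negate both sides. So neg: -6*(x^2) = -96.
Step 4. [-6*(x^2) = -96] -6 out front; divide by -6. So div: x^2 = 16.
Step 5. [x^2 = 16] √ both sides: 16 ≥ 0 gives two branches. So sqrt: x = 4 or -4.

Answer: x ∈ {-4, 4}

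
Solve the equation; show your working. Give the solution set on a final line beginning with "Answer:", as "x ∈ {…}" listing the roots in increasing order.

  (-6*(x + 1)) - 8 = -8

Step 1. [(-6*(x + 1)) - 8 = -8] peel the -8: add 8 from each side ⇒ sub: -6*(x + 1) = 0.
Step 2. [-6*(x + 1) = 0] -6 out front; divide by -6, so div: x + 1 = 0.
Step 3. [x + 1 = 0] peel the +1: subtract 1 from each side, so sub: x = -1.

Answer: x ∈ {-1}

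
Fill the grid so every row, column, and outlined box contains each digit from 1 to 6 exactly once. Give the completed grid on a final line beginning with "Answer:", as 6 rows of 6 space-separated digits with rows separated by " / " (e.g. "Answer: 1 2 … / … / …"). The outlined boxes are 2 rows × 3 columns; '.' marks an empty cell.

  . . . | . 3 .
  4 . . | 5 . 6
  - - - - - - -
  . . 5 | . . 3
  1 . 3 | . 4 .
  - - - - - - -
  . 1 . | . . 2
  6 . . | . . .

Step 1. [r3c1∈{2}] r3c1's peers cover all but 2 ⇒ r3c1=2.
Step 2. [r2c5∈{1,2}] r2c5 is the only open cell in col 5 admitting 2, so r2c5=2.
Step 3. [r5c1∈{3,5}] across col 1, 3 lands solely at r5c1. So r5c1=3.
Step 4. [r6c2∈{2,4,5}] 5 has one home in box 5: r6c2, so r6c2=5.
Step 5. [r4c2∈{6}] r4c2 is down to just 6. So r4c2=6.
Step 6. [r6c5∈{1}] r6c5 is down to just 1 ⇒ r6c5=1.
Step 7. [r6c6∈{4}] r6c6 has the single candidate 4 ⇒ r6c6=4.
Step 8. [r1c6∈{1}] r1c6's peers cover all but 1 ⇒ r1c6=1.
Step 9. [r5c4∈{6}] nothing but 6 survives at r5c4, so r5c4=6.
Step 10. [r6c3∈{2}] r6c3 has the single candidate 2. So r6c3=2.
Step 11. [r2c2∈{3}] r2c2 has the single candidate 3. So r2c2=3.
Step 12. [r5c5∈{5}] r5c5 has the single candidate 5. So r5c5=5.
Step 13. [r3c4∈{1}] r3c4 is down to just 1. So r3c4=1.
Step 14. [r5c3∈{4}] r5c3 has the single candidate 4, so r5c3=4.
Step 15. [r1c1∈{5}] r1c1 is down to just 5. So r1c1=5.
Step 16. [r3c2∈{4}] r3c2 has the single candidate 4, so r3c2=4.
Step 17. [r1c4∈{4}] r1c4 is down to just 4, so r1c4=4.
Step 18. [r6c4∈{3}] only 3 remains possible at r6c4. So r6c4=3.
Step 19. [r4c6∈{5}] r4c6 has the single candidate 5. So r4c6=5.
Step 20. [r1c2∈{2}] only 2 remains possible at r1c2, so r1c2=2.
Step 21. [r3c5∈{6}] only 6 remains possible at r3c5, so r3c5=6.
Step 22. [r2c3∈{1}] nothing but 1 survives at r2c3, so r2c3=1.
Step 23. [r4c4∈{2}] only 2 remains possible at r4c4, so r4c4=2.
Step 24. [r1c3∈{6}] r1c3 has the single candidate 6, so r1c3=6.

Answer: 5 2 6 4 3 1 / 4 3 1 5 2 6 / 2 4 5 1 6 3 / 1 6 3 2 4 5 / 3 1 4 6 5 2 / 6 5 2 3 1 4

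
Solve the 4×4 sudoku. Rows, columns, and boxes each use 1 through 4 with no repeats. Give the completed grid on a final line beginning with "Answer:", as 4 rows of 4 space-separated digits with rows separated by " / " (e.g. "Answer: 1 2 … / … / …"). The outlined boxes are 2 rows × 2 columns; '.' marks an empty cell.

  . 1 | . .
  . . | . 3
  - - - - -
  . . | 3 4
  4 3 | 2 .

Step 1. [r2c1∈{2}] r2c1 is down to just 2, so r2c1=2.
Step 2. [r1c3∈{4}] nothing but 4 survives at r1c3, so r1c3=4.
Step 3. [r4c4∈{1}] only 1 remains possible at r4c4 ⇒ r4c4=1.
Step 4. [r3c2∈{2}] r3c2's peers cover all but 2, so r3c2=2.
Step 5. [r2c3∈{1}] r2c3 is down to just 1. So r2c3=1.
Step 6. [r1c1∈{3}] r1c1 is down to just 3. So r1c1=3.
Step 7. [r2c2∈{4}] r2c2's peers cover all but 4. So r2c2=4.
Step 8. [r3c1∈{1}] nothing but 1 survives at r3c1, so r3c1=1.
Step 9. [r1c4∈{2}] r1c4's peers cover all but 2, so r1c4=2.

Answer: 3 1 4 2 / 2 4 1 3 / 1 2 3 4 / 4 3 2 1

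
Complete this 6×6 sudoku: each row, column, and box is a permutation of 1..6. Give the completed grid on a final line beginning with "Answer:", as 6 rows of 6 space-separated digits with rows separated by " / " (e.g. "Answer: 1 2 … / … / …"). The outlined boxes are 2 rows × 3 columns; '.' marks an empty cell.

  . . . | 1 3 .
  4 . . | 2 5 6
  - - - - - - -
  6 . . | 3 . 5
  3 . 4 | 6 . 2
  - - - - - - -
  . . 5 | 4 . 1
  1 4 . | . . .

Step 1. [r5c1∈{2}] r5c1 is down to just 2. So r5c1=2.
Step 2. [r5c2∈{3,6}] across row 5, 3 lands solely at r5c2, so r5c2=3.
Step 3. [r2c2∈{1}] r2c2 has the single candidate 1, so r2c2=1.
Step 4. [r1c2∈{2,5,6}] in col 2, 6 fits only at r1c2. So r1c2=6.
Step 5. [r3c3∈{1,2}] across col 3, 1 lands solely at r3c3 ⇒ r3c3=1.
Step 6. [r6c5∈{2,6}] 2 has one home in row 6: r6c5. So r6c5=2.
Step 7. [r3c5∈{4}] only 4 remains possible at r3c5, so r3c5=4.
Step 8. [r6c3∈{6}] r6c3's peers cover all but 6. So r6c3=6.
Step 9. [r2c3∈{3}] only 3 remains possible at r2c3. So r2c3=3.
Step 10. [r1c6∈{4}] r1c6's peers cover all but 4, so r1c6=4.
Step 11. [r6c6∈{3}] r6c6 is down to just 3 ⇒ r6c6=3.
Step 12. [r4c5∈{1}] nothing but 1 survives at r4c5, so r4c5=1.
Step 13. [r3c2∈{2}] r3c2's peers cover all but 2, so r3c2=2.
Step 14. [r4c2∈{5}] nothing but 5 survives at r4c2 ⇒ r4c2=5.
Step 15. [r1c1∈{5}] nothing but 5 survives at r1c1 ⇒ r1c1=5.
Step 16. [r1c3∈{2}] r1c3 is down to just 2. So r1c3=2.
Step 17. [r5c5∈{6}] r5c5's peers cover all but 6 ⇒ r5c5=6.
Step 18. [r6c4∈{5}] r6c4 has the single candidate 5, so r6c4=5.

Answer: 5 6 2 1 3 4 / 4 1 3 2 5 6 / 6 2 1 3 4 5 / 3 5 4 6 1 2 / 2 3 5 4 6 1 / 1 4 6 5 2 3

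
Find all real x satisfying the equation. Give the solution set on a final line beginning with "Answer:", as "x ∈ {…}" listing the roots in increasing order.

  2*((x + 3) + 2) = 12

Step 1. [2*((x + 3) + 2) = 12] leading coefficient 2: divide by 2 ⇒ div: (x + 3) + 2 = 6.
Step 2. [(x + 3) + 2 = 6] 2 comes off first (subtract 2) ⇒ sub: x + 3 = 4.
Step 3. [x + 3 = 4] 3 comes off first (subtract 3). So sub: x = 1.

Answer: x ∈ {1}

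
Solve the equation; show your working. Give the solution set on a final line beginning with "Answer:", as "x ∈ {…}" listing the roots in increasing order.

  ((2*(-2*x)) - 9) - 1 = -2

Step 1. [((2*(-2*x)) - 9) - 1 = -2] the outer -1 inverts by adding 1. So sub: (2*(-2*x)) - 9 = -1.
Step 2. [(2*(-2*x)) - 9 = -1] -9 is outermost — add 9 both sides ⇒ sub: 2*(-2*x) = 8.
Step 3. [2*(-2*x) = 8] 2 out front; divide by 2, so div: -2*x = 4.
Step 4. [-2*x = 4] -2·(inner) — divide through by -2, so div: x = -2.

Answer: x ∈ {-2}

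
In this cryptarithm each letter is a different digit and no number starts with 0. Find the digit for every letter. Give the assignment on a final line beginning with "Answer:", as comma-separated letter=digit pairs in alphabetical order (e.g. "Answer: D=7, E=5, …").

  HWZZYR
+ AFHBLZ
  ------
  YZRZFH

Step 1. [col 1: R + Z ≡ H (mod 10)] several values work for Z in column 1 (R + Z ≡ H (mod 10), carry-in 0); try Z=5. So Z=5.
Step 2. [col 1: R + Z ≡ H (mod 10)] several values work for R in column 1 (R + Z ≡ H (mod 10), carry-in 0); try R=6 ⇒ R=6.
Step 3. [col 1: R + Z ≡ H (mod 10)] from column 1 (R=6, Z=5, carry-in 0, digits 5,6 already taken and all letters distinct): H must equal 1 ⇒ H=1.
Step 4. [col 2: Y + L ≡ F (mod 10)] no forcing yet in column 2 (carry-in 1); L=3 is free and consistent — try it, so L=3.
Step 5. [col 2: Y + L ≡ F (mod 10)] column 2 (Y + L ≡ F (mod 10), carry-in 1) doesn't pin Y yet; pick Y=4 and continue ⇒ Y=4.
Step 6. [col 2: Y + L ≡ F (mod 10)] from column 2 (Y=4, L=3, carry-in 1, digits 1,3,4,5,6 already taken and all letters distinct): F must equal 8. So F=8.
Step 7. [col 3: Z + B ≡ Z (mod 10)] column 3 reads Z+B+carry(0)=Z with Z=5; with digits 1,3,4,5,6,8 already taken and all letters distinct, the only value for B is 0 ⇒ B=0.
Step 8. [col 5: W + F ≡ Z (mod 10)] column 5 reads W+F+carry(0)=Z with F=8, Z=5; with digits 0,1,3,4,5,6,8 already taken and all letters distinct, the only value for W is 7. So W=7.
Step 9. [col 6: H + A ≡ Y (mod 10)] in column 6 we have H+A≡Y with carry-in 1; given H=1, Y=4 and digits 0,1,3,4,5,6,7,8 already taken and all letters distinct, that pins A to 2, so A=2.

Answer: A=2, B=0, F=8, H=1, L=3, R=6, W=7, Y=4, Z=5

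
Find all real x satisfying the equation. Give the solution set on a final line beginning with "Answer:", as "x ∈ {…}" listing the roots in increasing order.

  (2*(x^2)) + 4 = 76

Step 1. [(2*(x^2)) + 4 = 76] 2 divides every term; factor it out ⇒ factor: (x^2) + 2 = 38.
Step 2. [(x^2) + 2 = 38] +2 is outermost — subtract 2 both sides. So sub: x^2 = 36.
Step 3. [x^2 = 36] 36 ≥ 0, LHS is (·)² — take ±√ ⇒ sqrt: x = 6 or -6.

Answer: x ∈ {-6, 6}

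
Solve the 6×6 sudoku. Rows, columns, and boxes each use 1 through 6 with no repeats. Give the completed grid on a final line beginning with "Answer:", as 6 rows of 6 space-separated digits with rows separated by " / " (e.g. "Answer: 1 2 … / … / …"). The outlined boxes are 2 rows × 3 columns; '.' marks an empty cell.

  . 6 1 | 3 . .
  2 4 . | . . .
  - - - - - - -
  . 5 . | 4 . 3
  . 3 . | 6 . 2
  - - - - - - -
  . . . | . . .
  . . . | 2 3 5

Step 1. [r5c4∈{1}] nothing but 1 survives at r5c4 ⇒ r5c4=1.
Step 2. [r5c1∈{3,4,5,6}] col 1 places 3 nowhere but r5c1 ⇒ r5c1=3.
Step 3. [r5c3∈{2,4,5,6}] row 5 places 5 nowhere but r5c3, so r5c3=5.
Step 4. [r4c5∈{1,5}] r4c5 is the only open cell in row 4 admitting 5, so r4c5=5.
Step 5. [r4c1∈{1,4}] 1 has one home in row 4: r4c1, so r4c1=1.
Step 6. [r2c6∈{1,6}] col 6 places 1 nowhere but r2c6, so r2c6=1.
Step 7. [r1c6∈{4}] only 4 remains possible at r1c6 ⇒ r1c6=4.
Step 8. [r6c1∈{4,6}] across col 1, 4 lands solely at r6c1, so r6c1=4.
Step 9. [r2c5∈{6}] nothing but 6 survives at r2c5. So r2c5=6.
Step 10. [r6c3∈{6}] r6c3 is down to just 6, so r6c3=6.
Step 11. [r1c5∈{2}] nothing but 2 survives at r1c5 ⇒ r1c5=2.
Step 12. [r4c3∈{4}] nothing but 4 survives at r4c3 ⇒ r4c3=4.
Step 13. [r1c1∈{5}] r1c1 is down to just 5 ⇒ r1c1=5.
Step 14. [r5c5∈{4}] r5c5 is down to just 4. So r5c5=4.
Step 15. [r5c2∈{2}] r5c2 is down to just 2 ⇒ r5c2=2.
Step 16. [r2c4∈{5}] only 5 remains possible at r2c4 ⇒ r2c4=5.
Step 17. [r6c2∈{1}] nothing but 1 survives at r6c2, so r6c2=1.
Step 18. [r2c3∈{3}] r2c3 is down to just 3. So r2c3=3.
Step 19. [r5c6∈{6}] only 6 remains possible at r5c6, so r5c6=6.
Step 20. [r3c5∈{1}] r3c5 is down to just 1, so r3c5=1.
Step 21. [r3c3∈{2}] only 2 remains possible at r3c3. So r3c3=2.
Step 22. [r3c1∈{6}] r3c1 is down to just 6. So r3c1=6.

Answer: 5 6 1 3 2 4 / 2 4 3 5 6 1 / 6 5 2 4 1 3 / 1 3 4 6 5 2 / 3 2 5 1 4 6 / 4 1 6 2 3 5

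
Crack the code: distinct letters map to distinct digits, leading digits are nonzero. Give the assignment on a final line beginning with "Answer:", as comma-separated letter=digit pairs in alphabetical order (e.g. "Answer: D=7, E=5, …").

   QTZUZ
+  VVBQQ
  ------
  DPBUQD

Step 1. [col 1: Z + Q ≡ D (mod 10)] no forcing yet in column 1 (carry-in 0); D=1 is free and consistent — try it, so D=1.
Step 2. [col 1: Z + Q ≡ D (mod 10)] several values work for Z in column 1 (Z + Q ≡ D (mod 10), carry-in 0); try Z=6. So Z=6.
Step 3. [col 1: Z + Q ≡ D (mod 10)] column 1 reads Z+Q+carry(0)=D with Z=6, D=1; with digits 1,6 already taken and all letters distinct, the only value for Q is 5. So Q=5.
Step 4. [col 2: U + Q ≡ Q (mod 10)] in column 2 we have U+Q≡Q with carry-in 1; given Q=5 and digits 1,5,6 already taken and all letters distinct, that pins U to 9 ⇒ U=9.
Step 5. [col 3: Z + B ≡ U (mod 10)] column 3: given Z=6, U=9, carry-in 1, and digits 1,5,6,9 already taken and all letters distinct, Z+B≡U (mod 10) forces B=2. So B=2.
Step 6. [col 4: T + V ≡ B (mod 10)] column 4 (T + V ≡ B (mod 10), carry-in 0) doesn't pin T yet; pick T=8 and continue ⇒ T=8.
Step 7. [col 4: T + V ≡ B (mod 10)] column 4: given T=8, B=2, carry-in 0, and digits 1,2,5,6,8,9 already taken and all letters distinct, T+V≡B (mod 10) forces V=4. So V=4.
Step 8. [col 5: Q + V ≡ P (mod 10)] column 5: given Q=5, V=4, carry-in 1, and digits 1,2,4,5,6,8,9 already taken and all letters distinct, Q+V≡P (mod 10) forces P=0. So P=0.

Answer: B=2, D=1, P=0, Q=5, T=8, U=9, V=4, Z=6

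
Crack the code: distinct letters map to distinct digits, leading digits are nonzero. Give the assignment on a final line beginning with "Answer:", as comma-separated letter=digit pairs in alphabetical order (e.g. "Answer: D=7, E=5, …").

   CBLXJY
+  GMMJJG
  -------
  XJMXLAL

Step 1. [col 1: Y + G ≡ L (mod 10)] several values work for Y in column 1 (Y + G ≡ L (mod 10), carry-in 0); try Y=6. So Y=6.
Step 2. [col 1: Y + G ≡ L (mod 10)] column 1 (Y + G ≡ L (mod 10), carry-in 0) doesn't pin G yet; pick G=7 and continue ⇒ G=7.
Step 3. [col 1: Y + G ≡ L (mod 10)] in column 1 we have Y+G≡L with carry-in 0; given Y=6, G=7 and digits 6,7 already taken and all letters distinct, that pins L to 3, so L=3.
Step 4. [col 2: J + J ≡ A (mod 10)] no forcing yet in column 2 (carry-in 1); J=2 is free and consistent — try it. So J=2.
Step 5. [col 2: J + J ≡ A (mod 10)] column 2: given J=2, carry-in 1, and digits 2,3,6,7 already taken and all letters distinct, J+J≡A (mod 10) forces A=5 ⇒ A=5.
Step 6. [col 3: X + J ≡ L (mod 10)] column 3: given J=2, L=3, carry-in 0, and digits 2,3,5,6,7 already taken and all letters distinct, X+J≡L (mod 10) forces X=1 ⇒ X=1.
Step 7. [col 4: L + M ≡ X (mod 10)] column 4 reads L+M+carry(0)=X with L=3, X=1; with digits 1,2,3,5,6,7 already taken and all letters distinct, the only value for M is 8. So M=8.
Step 8. [col 5: B + M ≡ M (mod 10)] from column 5 (M=8, carry-in 1, digits 1,2,3,5,6,7,8 already taken and all letters distinct): B must equal 9, so B=9.
Step 9. [col 6: C + G ≡ J (mod 10)] column 6: given G=7, J=2, carry-in 1, and digits 1,2,3,5,6,7,8,9 already taken and all letters distinct, C+G≡J (mod 10) forces C=4 ⇒ C=4.

Answer: A=5, B=9, C=4, G=7, J=2, L=3, M=8, X=1, Y=6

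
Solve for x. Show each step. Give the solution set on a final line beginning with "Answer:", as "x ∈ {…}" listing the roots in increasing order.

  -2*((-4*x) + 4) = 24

Step 1. [-2*((-4*x) + 4) = 24] leading coefficient -2: divide by -2 ⇒ div: (-4*x) + 4 = -12.
Step 2. [(-4*x) + 4 = -12] -4 | LHS and -4 | -12: pull -4 out, so factor: x - 1 = 3.
Step 3. [x - 1 = 3] add 1: x sits inside (… - 1) ⇒ sub: x = 4.

Answer: x ∈ {4}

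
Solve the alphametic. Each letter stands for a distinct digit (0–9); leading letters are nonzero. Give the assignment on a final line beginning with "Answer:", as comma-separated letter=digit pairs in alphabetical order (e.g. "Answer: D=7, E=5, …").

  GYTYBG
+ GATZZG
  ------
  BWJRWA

Step 1. [col 1: G + G ≡ A (mod 10)] column 1 (G + G ≡ A (mod 10), carry-in 0) doesn't pin G yet; pick G=1 and continue. So G=1.
Step 2. [col 1: G + G ≡ A (mod 10)] in column 1 we have G+G≡A with carry-in 0; given G=1 and digits 1 already taken and all letters distinct, that pins A to 2 ⇒ A=2.
Step 3. [col 2: B + Z ≡ W (mod 10)] no forcing yet in column 2 (carry-in 0); W=0 is free and consistent — try it ⇒ W=0.
Step 4. [col 2: B + Z ≡ W (mod 10)] several values work for B in column 2 (B + Z ≡ W (mod 10), carry-in 0); try B=3. So B=3.
Step 5. [col 2: B + Z ≡ W (mod 10)] in column 2 we have B+Z≡W with carry-in 0; given B=3, W=0 and digits 0,1,2,3 already taken and all letters distinct, that pins Z to 7, so Z=7.
Step 6. [col 3: Y + Z ≡ R (mod 10)] Y=8 is one option consistent with column 3 (Y + Z ≡ R (mod 10), carry-in 1) — take it ⇒ Y=8.
Step 7. [col 3: Y + Z ≡ R (mod 10)] from column 3 (Y=8, Z=7, carry-in 1, digits 0,1,2,3,7,8 already taken and all letters distinct): R must equal 6. So R=6.
Step 8. [col 4: T + T ≡ J (mod 10)] from column 4 (nothing yet, carry-in 1, digits 0,1,2,3,6,7,8 already taken and all letters distinct): T must equal 4. So T=4.
Step 9. [col 4: T + T ≡ J (mod 10)] column 4: given T=4, carry-in 1, and digits 0,1,2,3,4,6,7,8 already taken and all letters distinct, T+T≡J (mod 10) forces J=9, so J=9.

Answer: A=2, B=3, G=1, J=9, R=6, T=4, W=0, Y=8, Z=7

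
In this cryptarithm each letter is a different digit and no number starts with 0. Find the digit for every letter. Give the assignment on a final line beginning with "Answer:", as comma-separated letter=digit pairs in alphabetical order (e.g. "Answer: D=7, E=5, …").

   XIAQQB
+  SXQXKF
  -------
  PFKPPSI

Step 1. [col 1: B + F ≡ I (mod 10)] several values work for F in column 1 (B + F ≡ I (mod 10), carry-in 0); try F=3. So F=3.
Step 2. [col 1: B + F ≡ I (mod 10)] no forcing yet in column 1 (carry-in 0); I=2 is free and consistent — try it, so I=2.
Step 3. [P] the sum has 7 digits but both addends have 6; that extra leading digit P is the final carry, namely 1, so P=1.
Step 4. [col 1: B + F ≡ I (mod 10)] column 1 reads B+F+carry(0)=I with F=3, I=2; with digits 1,2,3 already taken and all letters distinct, the only value for B is 9, so B=9.
Step 5. [col 2: Q + K ≡ S (mod 10)] column 2 (Q + K ≡ S (mod 10), carry-in 1) doesn't pin K yet; pick K=0 and continue, so K=0.
Step 6. [col 2: Q + K ≡ S (mod 10)] column 2 (Q + K ≡ S (mod 10), carry-in 1) doesn't pin Q yet; pick Q=4 and continue, so Q=4.
Step 7. [col 2: Q + K ≡ S (mod 10)] from column 2 (Q=4, K=0, carry-in 1, digits 0,1,2,3,4,9 already taken and all letters distinct): S must equal 5 ⇒ S=5.
Step 8. [col 3: Q + X ≡ P (mod 10)] from column 3 (Q=4, P=1, carry-in 0, digits 0,1,2,3,4,5,9 already taken and all letters distinct): X must equal 7 ⇒ X=7.
Step 9. [col 4: A + Q ≡ P (mod 10)] column 4: given Q=4, P=1, carry-in 1, and digits 0,1,2,3,4,5,7,9 already taken and all letters distinct, A+Q≡P (mod 10) forces A=6 ⇒ A=6.

Answer: A=6, B=9, F=3, I=2, K=0, P=1, Q=4, S=5, X=7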